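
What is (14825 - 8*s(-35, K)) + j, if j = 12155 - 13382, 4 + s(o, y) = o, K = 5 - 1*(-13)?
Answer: 13910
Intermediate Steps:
K = 18 (K = 5 + 13 = 18)
s(o, y) = -4 + o
j = -1227
(14825 - 8*s(-35, K)) + j = (14825 - 8*(-4 - 35)) - 1227 = (14825 - 8*(-39)) - 1227 = (14825 + 312) - 1227 = 15137 - 1227 = 13910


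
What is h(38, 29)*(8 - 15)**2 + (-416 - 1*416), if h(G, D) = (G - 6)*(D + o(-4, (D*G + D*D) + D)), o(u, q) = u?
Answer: 38368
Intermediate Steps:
h(G, D) = (-6 + G)*(-4 + D) (h(G, D) = (G - 6)*(D - 4) = (-6 + G)*(-4 + D))
h(38, 29)*(8 - 15)**2 + (-416 - 1*416) = (24 - 6*29 - 4*38 + 29*38)*(8 - 15)**2 + (-416 - 1*416) = (24 - 174 - 152 + 1102)*(-7)**2 + (-416 - 416) = 800*49 - 832 = 39200 - 832 = 38368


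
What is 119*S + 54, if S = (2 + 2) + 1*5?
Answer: 1125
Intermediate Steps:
S = 9 (S = 4 + 5 = 9)
119*S + 54 = 119*9 + 54 = 1071 + 54 = 1125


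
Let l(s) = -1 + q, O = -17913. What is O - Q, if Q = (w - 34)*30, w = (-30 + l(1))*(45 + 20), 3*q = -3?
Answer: 45507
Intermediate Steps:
q = -1 (q = (1/3)*(-3) = -1)
l(s) = -2 (l(s) = -1 - 1 = -2)
w = -2080 (w = (-30 - 2)*(45 + 20) = -32*65 = -2080)
Q = -63420 (Q = (-2080 - 34)*30 = -2114*30 = -63420)
O - Q = -17913 - 1*(-63420) = -17913 + 63420 = 45507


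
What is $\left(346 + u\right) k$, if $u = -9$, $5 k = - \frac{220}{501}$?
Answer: $- \frac{14828}{501} \approx -29.597$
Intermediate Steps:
$k = - \frac{44}{501}$ ($k = \frac{\left(-220\right) \frac{1}{501}}{5} = \frac{1}{5} \left(- \frac{220}{501}\right) = - \frac{44}{501} \approx -0.087824$)
$\left(346 + u\right) k = \left(346 - 9\right) \left(- \frac{44}{501}\right) = 337 \left(- \frac{44}{501}\right) = - \frac{14828}{501}$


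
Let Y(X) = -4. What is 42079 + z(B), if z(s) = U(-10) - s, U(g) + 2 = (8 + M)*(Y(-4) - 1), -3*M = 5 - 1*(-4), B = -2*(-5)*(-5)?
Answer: 42102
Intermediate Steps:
B = -50 (B = 10*(-5) = -50)
M = -3 (M = -(5 - 1*(-4))/3 = -(5 + 4)/3 = -⅓*9 = -3)
U(g) = -27 (U(g) = -2 + (8 - 3)*(-4 - 1) = -2 + 5*(-5) = -2 - 25 = -27)
z(s) = -27 - s
42079 + z(B) = 42079 + (-27 - 1*(-50)) = 42079 + (-27 + 50) = 42079 + 23 = 42102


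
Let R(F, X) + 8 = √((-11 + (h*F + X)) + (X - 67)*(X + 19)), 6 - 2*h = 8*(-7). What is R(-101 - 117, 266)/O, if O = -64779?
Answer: 8/64779 - 2*√12553/64779 ≈ -0.0033357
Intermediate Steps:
h = 31 (h = 3 - 4*(-7) = 3 - ½*(-56) = 3 + 28 = 31)
R(F, X) = -8 + √(-11 + X + 31*F + (-67 + X)*(19 + X)) (R(F, X) = -8 + √((-11 + (31*F + X)) + (X - 67)*(X + 19)) = -8 + √((-11 + (X + 31*F)) + (-67 + X)*(19 + X)) = -8 + √((-11 + X + 31*F) + (-67 + X)*(19 + X)) = -8 + √(-11 + X + 31*F + (-67 + X)*(19 + X)))
R(-101 - 117, 266)/O = (-8 + √(-1284 + 266² - 47*266 + 31*(-101 - 117)))/(-64779) = (-8 + √(-1284 + 70756 - 12502 + 31*(-218)))*(-1/64779) = (-8 + √(-1284 + 70756 - 12502 - 6758))*(-1/64779) = (-8 + √50212)*(-1/64779) = (-8 + 2*√12553)*(-1/64779) = 8/64779 - 2*√12553/64779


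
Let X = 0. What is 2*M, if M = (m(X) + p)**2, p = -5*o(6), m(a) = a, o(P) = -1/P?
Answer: 25/18 ≈ 1.3889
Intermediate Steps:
p = 5/6 (p = -(-5)/6 = -5*(-1/6) = 5/6 ≈ 0.83333)
M = 25/36 (M = (0 + 5/6)**2 = (5/6)**2 = 25/36 ≈ 0.69444)
2*M = 2*(25/36) = 25/18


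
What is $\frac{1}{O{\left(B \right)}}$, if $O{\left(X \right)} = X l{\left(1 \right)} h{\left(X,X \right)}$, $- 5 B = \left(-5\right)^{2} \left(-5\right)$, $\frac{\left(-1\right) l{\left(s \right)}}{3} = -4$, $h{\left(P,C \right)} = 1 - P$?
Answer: $- \frac{1}{7200} \approx -0.00013889$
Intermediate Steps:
$l{\left(s \right)} = 12$ ($l{\left(s \right)} = \left(-3\right) \left(-4\right) = 12$)
$B = 25$ ($B = - \frac{\left(-5\right)^{2} \left(-5\right)}{5} = - \frac{25 \left(-5\right)}{5} = \left(- \frac{1}{5}\right) \left(-125\right) = 25$)
$O{\left(X \right)} = 12 X \left(1 - X\right)$ ($O{\left(X \right)} = X 12 \left(1 - X\right) = 12 X \left(1 - X\right)$)
$\frac{1}{O{\left(B \right)}} = \frac{1}{12 \cdot 25 \left(1 - 25\right)} = \frac{1}{12 \cdot 25 \left(-24\right)} = \frac{1}{-7200} = - \frac{1}{7200}$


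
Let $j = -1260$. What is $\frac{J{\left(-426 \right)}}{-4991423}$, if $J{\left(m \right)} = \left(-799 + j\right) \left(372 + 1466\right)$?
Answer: $\frac{3784442}{4991423} \approx 0.75819$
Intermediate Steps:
$J{\left(m \right)} = -3784442$ ($J{\left(m \right)} = \left(-799 - 1260\right) \left(372 + 1466\right) = \left(-2059\right) 1838 = -3784442$)
$\frac{J{\left(-426 \right)}}{-4991423} = - \frac{3784442}{-4991423} = \left(-3784442\right) \left(- \frac{1}{4991423}\right) = \frac{3784442}{4991423}$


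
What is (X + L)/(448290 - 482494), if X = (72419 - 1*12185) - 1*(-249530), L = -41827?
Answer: -15761/2012 ≈ -7.8335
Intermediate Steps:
X = 309764 (X = (72419 - 12185) + 249530 = 60234 + 249530 = 309764)
(X + L)/(448290 - 482494) = (309764 - 41827)/(448290 - 482494) = 267937/(-34204) = 267937*(-1/34204) = -15761/2012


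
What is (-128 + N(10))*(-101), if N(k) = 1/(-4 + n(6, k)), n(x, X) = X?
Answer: 77467/6 ≈ 12911.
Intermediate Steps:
N(k) = 1/(-4 + k)
(-128 + N(10))*(-101) = (-128 + 1/(-4 + 10))*(-101) = (-128 + 1/6)*(-101) = (-128 + ⅙)*(-101) = -767/6*(-101) = 77467/6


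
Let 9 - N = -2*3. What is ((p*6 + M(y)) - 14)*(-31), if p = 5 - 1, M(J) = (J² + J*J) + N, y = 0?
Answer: -775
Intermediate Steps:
N = 15 (N = 9 - (-2)*3 = 9 - 1*(-6) = 9 + 6 = 15)
M(J) = 15 + 2*J² (M(J) = (J² + J*J) + 15 = (J² + J²) + 15 = 2*J² + 15 = 15 + 2*J²)
p = 4
((p*6 + M(y)) - 14)*(-31) = ((4*6 + (15 + 2*0²)) - 14)*(-31) = ((24 + (15 + 2*0)) - 14)*(-31) = ((24 + (15 + 0)) - 14)*(-31) = ((24 + 15) - 14)*(-31) = (39 - 14)*(-31) = 25*(-31) = -775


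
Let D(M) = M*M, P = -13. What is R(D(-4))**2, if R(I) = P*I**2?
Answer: 11075584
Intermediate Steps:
D(M) = M**2
R(I) = -13*I**2
R(D(-4))**2 = (-13*((-4)**2)**2)**2 = (-13*16**2)**2 = (-13*256)**2 = (-3328)**2 = 11075584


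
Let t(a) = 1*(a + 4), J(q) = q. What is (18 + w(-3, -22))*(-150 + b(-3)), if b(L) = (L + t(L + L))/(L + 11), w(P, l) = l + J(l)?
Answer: 15665/4 ≈ 3916.3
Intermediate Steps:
t(a) = 4 + a (t(a) = 1*(4 + a) = 4 + a)
w(P, l) = 2*l (w(P, l) = l + l = 2*l)
b(L) = (4 + 3*L)/(11 + L) (b(L) = (L + (4 + (L + L)))/(L + 11) = (L + (4 + 2*L))/(11 + L) = (4 + 3*L)/(11 + L))
(18 + w(-3, -22))*(-150 + b(-3)) = (18 + 2*(-22))*(-150 + (4 + 3*(-3))/(11 - 3)) = (18 - 44)*(-150 + (4 - 9)/8) = -26*(-150 + (⅛)*(-5)) = -26*(-150 - 5/8) = -26*(-1205/8) = 15665/4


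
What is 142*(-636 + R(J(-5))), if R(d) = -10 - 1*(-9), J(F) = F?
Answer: -90454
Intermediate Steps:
R(d) = -1 (R(d) = -10 + 9 = -1)
142*(-636 + R(J(-5))) = 142*(-636 - 1) = 142*(-637) = -90454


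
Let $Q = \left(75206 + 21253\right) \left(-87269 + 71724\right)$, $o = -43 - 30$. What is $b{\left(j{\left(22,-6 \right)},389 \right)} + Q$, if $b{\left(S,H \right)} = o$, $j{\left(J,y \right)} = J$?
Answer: $-1499455228$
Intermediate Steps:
$o = -73$ ($o = -43 - 30 = -73$)
$b{\left(S,H \right)} = -73$
$Q = -1499455155$ ($Q = 96459 \left(-15545\right) = -1499455155$)
$b{\left(j{\left(22,-6 \right)},389 \right)} + Q = -73 - 1499455155 = -1499455228$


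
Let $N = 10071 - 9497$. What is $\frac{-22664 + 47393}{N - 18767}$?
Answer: $- \frac{24729}{18193} \approx -1.3593$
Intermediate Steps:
$N = 574$ ($N = 10071 - 9497 = 574$)
$\frac{-22664 + 47393}{N - 18767} = \frac{-22664 + 47393}{574 - 18767} = \frac{24729}{-18193} = 24729 \left(- \frac{1}{18193}\right) = - \frac{24729}{18193}$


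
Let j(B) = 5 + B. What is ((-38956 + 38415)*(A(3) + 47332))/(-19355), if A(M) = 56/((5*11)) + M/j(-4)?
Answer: 1408483221/1064525 ≈ 1323.1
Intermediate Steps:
A(M) = 56/55 + M (A(M) = 56/((5*11)) + M/(5 - 4) = 56/55 + M/1 = 56*(1/55) + M*1 = 56/55 + M)
((-38956 + 38415)*(A(3) + 47332))/(-19355) = ((-38956 + 38415)*((56/55 + 3) + 47332))/(-19355) = -541*(221/55 + 47332)*(-1/19355) = -541*2603481/55*(-1/19355) = -1408483221/55*(-1/19355) = 1408483221/1064525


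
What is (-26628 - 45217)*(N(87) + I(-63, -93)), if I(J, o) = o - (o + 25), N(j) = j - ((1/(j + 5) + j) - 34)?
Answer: -59415815/92 ≈ -6.4582e+5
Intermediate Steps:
N(j) = 34 - 1/(5 + j) (N(j) = j - ((1/(5 + j) + j) - 34) = j - ((j + 1/(5 + j)) - 34) = j - (-34 + j + 1/(5 + j)) = j + (34 - j - 1/(5 + j)) = 34 - 1/(5 + j))
I(J, o) = -25 (I(J, o) = o - (25 + o) = o + (-25 - o) = -25)
(-26628 - 45217)*(N(87) + I(-63, -93)) = (-26628 - 45217)*((169 + 34*87)/(5 + 87) - 25) = -71845*((169 + 2958)/92 - 25) = -71845*((1/92)*3127 - 25) = -71845*(3127/92 - 25) = -71845*827/92 = -59415815/92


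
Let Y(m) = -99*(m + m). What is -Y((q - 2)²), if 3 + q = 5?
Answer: 0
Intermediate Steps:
q = 2 (q = -3 + 5 = 2)
Y(m) = -198*m
-Y((q - 2)²) = -(-198)*(2 - 2)² = -(-198)*0² = -(-198)*0 = -1*0 = 0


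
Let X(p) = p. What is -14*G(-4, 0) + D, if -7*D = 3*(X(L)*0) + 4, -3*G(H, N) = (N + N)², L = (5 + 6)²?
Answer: -4/7 ≈ -0.57143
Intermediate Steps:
L = 121 (L = 11² = 121)
G(H, N) = -4*N²/3 (G(H, N) = -(N + N)²/3 = -4*N²/3)
D = -4/7 (D = -(3*(121*0) + 4)/7 = -(3*0 + 4)/7 = -(0 + 4)/7 = -⅐*4 = -4/7 ≈ -0.57143)
-14*G(-4, 0) + D = -(-56)*0²/3 - 4/7 = -(-56)*0/3 - 4/7 = -14*0 - 4/7 = 0 - 4/7 = -4/7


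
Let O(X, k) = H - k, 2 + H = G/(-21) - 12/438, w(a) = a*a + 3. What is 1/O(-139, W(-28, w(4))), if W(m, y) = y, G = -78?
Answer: -511/8847 ≈ -0.057760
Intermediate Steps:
w(a) = 3 + a² (w(a) = a² + 3 = 3 + a²)
H = 862/511 (H = -2 + (-78/(-21) - 12/438) = -2 + (-78*(-1/21) - 12*1/438) = -2 + (26/7 - 2/73) = -2 + 1884/511 = 862/511 ≈ 1.6869)
O(X, k) = 862/511 - k
1/O(-139, W(-28, w(4))) = 1/(862/511 - (3 + 4²)) = 1/(862/511 - (3 + 16)) = 1/(862/511 - 1*19) = 1/(862/511 - 19) = 1/(-8847/511) = -511/8847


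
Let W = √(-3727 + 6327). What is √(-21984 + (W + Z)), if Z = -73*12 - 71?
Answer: √(-22931 + 10*√26) ≈ 151.26*I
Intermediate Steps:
W = 10*√26 (W = √2600 = 10*√26 ≈ 50.990)
Z = -947 (Z = -876 - 71 = -947)
√(-21984 + (W + Z)) = √(-21984 + (10*√26 - 947)) = √(-21984 + (-947 + 10*√26)) = √(-22931 + 10*√26)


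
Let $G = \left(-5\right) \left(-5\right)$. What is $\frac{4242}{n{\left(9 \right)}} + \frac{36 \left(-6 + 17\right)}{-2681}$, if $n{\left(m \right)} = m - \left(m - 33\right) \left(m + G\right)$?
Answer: $\frac{3682034}{737275} \approx 4.9941$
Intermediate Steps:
$G = 25$
$n{\left(m \right)} = m - \left(-33 + m\right) \left(25 + m\right)$ ($n{\left(m \right)} = m - \left(m - 33\right) \left(m + 25\right) = m - \left(-33 + m\right) \left(25 + m\right)$)
$\frac{4242}{n{\left(9 \right)}} + \frac{36 \left(-6 + 17\right)}{-2681} = \frac{4242}{825 - 9^{2} + 9 \cdot 9} + \frac{36 \left(-6 + 17\right)}{-2681} = \frac{4242}{825 - 81 + 81} + 36 \cdot 11 \left(- \frac{1}{2681}\right) = \frac{4242}{825 - 81 + 81} + 396 \left(- \frac{1}{2681}\right) = \frac{4242}{825} - \frac{396}{2681} = 4242 \cdot \frac{1}{825} - \frac{396}{2681} = \frac{1414}{275} - \frac{396}{2681} = \frac{3682034}{737275}$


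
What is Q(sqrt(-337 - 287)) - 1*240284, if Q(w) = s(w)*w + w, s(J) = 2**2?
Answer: -240284 + 20*I*sqrt(39) ≈ -2.4028e+5 + 124.9*I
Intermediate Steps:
s(J) = 4
Q(w) = 5*w (Q(w) = 4*w + w = 5*w)
Q(sqrt(-337 - 287)) - 1*240284 = 5*sqrt(-337 - 287) - 1*240284 = 5*sqrt(-624) - 240284 = 5*(4*I*sqrt(39)) - 240284 = 20*I*sqrt(39) - 240284 = -240284 + 20*I*sqrt(39)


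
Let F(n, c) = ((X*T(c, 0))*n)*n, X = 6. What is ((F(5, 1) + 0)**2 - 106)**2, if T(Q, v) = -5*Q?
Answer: 316287011236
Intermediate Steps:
F(n, c) = -30*c*n**2 (F(n, c) = ((6*(-5*c))*n)*n = ((-30*c)*n)*n = (-30*c*n)*n = -30*c*n**2)
((F(5, 1) + 0)**2 - 106)**2 = ((-30*1*5**2 + 0)**2 - 106)**2 = ((-30*1*25 + 0)**2 - 106)**2 = ((-750 + 0)**2 - 106)**2 = ((-750)**2 - 106)**2 = (562500 - 106)**2 = 562394**2 = 316287011236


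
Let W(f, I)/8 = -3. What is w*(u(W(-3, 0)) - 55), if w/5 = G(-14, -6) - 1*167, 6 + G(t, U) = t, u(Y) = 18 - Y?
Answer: 12155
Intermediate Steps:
W(f, I) = -24 (W(f, I) = 8*(-3) = -24)
G(t, U) = -6 + t
w = -935 (w = 5*((-6 - 14) - 1*167) = 5*(-20 - 167) = 5*(-187) = -935)
w*(u(W(-3, 0)) - 55) = -935*((18 - 1*(-24)) - 55) = -935*((18 + 24) - 55) = -935*(42 - 55) = -935*(-13) = 12155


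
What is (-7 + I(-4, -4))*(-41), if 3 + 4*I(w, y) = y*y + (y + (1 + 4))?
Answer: 287/2 ≈ 143.50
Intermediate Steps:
I(w, y) = ½ + y/4 + y²/4 (I(w, y) = -¾ + (y*y + (y + (1 + 4)))/4 = -¾ + (y² + (y + 5))/4 = -¾ + (y² + (5 + y))/4 = -¾ + (5 + y + y²)/4 = -¾ + (5/4 + y/4 + y²/4) = ½ + y/4 + y²/4)
(-7 + I(-4, -4))*(-41) = (-7 + (½ + (¼)*(-4) + (¼)*(-4)²))*(-41) = (-7 + (½ - 1 + (¼)*16))*(-41) = (-7 + (½ - 1 + 4))*(-41) = (-7 + 7/2)*(-41) = -7/2*(-41) = 287/2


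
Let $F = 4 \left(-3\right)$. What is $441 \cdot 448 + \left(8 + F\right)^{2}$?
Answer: $197584$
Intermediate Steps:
$F = -12$
$441 \cdot 448 + \left(8 + F\right)^{2} = 441 \cdot 448 + \left(8 - 12\right)^{2} = 197568 + \left(-4\right)^{2} = 197568 + 16 = 197584$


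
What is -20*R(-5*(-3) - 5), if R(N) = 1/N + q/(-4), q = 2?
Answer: 8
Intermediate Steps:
R(N) = -½ + 1/N (R(N) = 1/N + 2/(-4) = 1/N + 2*(-¼) = 1/N - ½ = -½ + 1/N)
-20*R(-5*(-3) - 5) = -10*(2 - (-5*(-3) - 5))/(-5*(-3) - 5) = -10*(2 - (15 - 5))/(15 - 5) = -10*(2 - 1*10)/10 = -10*(2 - 10)/10 = -10*(-8)/10 = -20*(-⅖) = 8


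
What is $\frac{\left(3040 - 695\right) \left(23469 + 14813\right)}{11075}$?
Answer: $\frac{17954258}{2215} \approx 8105.8$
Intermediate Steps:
$\frac{\left(3040 - 695\right) \left(23469 + 14813\right)}{11075} = 2345 \cdot 38282 \cdot \frac{1}{11075} = 89771290 \cdot \frac{1}{11075} = \frac{17954258}{2215}$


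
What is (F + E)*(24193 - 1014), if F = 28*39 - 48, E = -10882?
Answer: -228035002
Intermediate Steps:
F = 1044 (F = 1092 - 48 = 1044)
(F + E)*(24193 - 1014) = (1044 - 10882)*(24193 - 1014) = -9838*23179 = -228035002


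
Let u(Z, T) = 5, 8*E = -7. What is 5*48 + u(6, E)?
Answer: 245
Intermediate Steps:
E = -7/8 (E = (1/8)*(-7) = -7/8 ≈ -0.87500)
5*48 + u(6, E) = 5*48 + 5 = 240 + 5 = 245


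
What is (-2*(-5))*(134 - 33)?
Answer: 1010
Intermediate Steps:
(-2*(-5))*(134 - 33) = 10*101 = 1010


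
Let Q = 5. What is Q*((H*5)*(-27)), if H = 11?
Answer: -7425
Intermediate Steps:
Q*((H*5)*(-27)) = 5*((11*5)*(-27)) = 5*(55*(-27)) = 5*(-1485) = -7425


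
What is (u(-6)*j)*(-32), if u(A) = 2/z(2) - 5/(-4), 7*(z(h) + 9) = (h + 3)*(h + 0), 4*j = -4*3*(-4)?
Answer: -20064/53 ≈ -378.57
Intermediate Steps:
j = 12 (j = (-4*3*(-4))/4 = (-12*(-4))/4 = (¼)*48 = 12)
z(h) = -9 + h*(3 + h)/7 (z(h) = -9 + ((h + 3)*(h + 0))/7 = -9 + ((3 + h)*h)/7 = -9 + (h*(3 + h))/7 = -9 + h*(3 + h)/7)
u(A) = 209/212 (u(A) = 2/(-9 + (⅐)*2² + (3/7)*2) - 5/(-4) = 2/(-9 + (⅐)*4 + 6/7) - 5*(-¼) = 2/(-9 + 4/7 + 6/7) + 5/4 = 2/(-53/7) + 5/4 = 2*(-7/53) + 5/4 = -14/53 + 5/4 = 209/212)
(u(-6)*j)*(-32) = ((209/212)*12)*(-32) = (627/53)*(-32) = -20064/53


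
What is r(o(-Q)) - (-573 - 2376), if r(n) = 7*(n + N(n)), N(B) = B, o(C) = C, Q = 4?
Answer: 2893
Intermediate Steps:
r(n) = 14*n (r(n) = 7*(n + n) = 7*(2*n) = 14*n)
r(o(-Q)) - (-573 - 2376) = 14*(-1*4) - (-573 - 2376) = 14*(-4) - 1*(-2949) = -56 + 2949 = 2893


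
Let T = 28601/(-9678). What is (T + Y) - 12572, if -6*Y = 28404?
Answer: -167516069/9678 ≈ -17309.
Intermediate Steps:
T = -28601/9678 (T = 28601*(-1/9678) = -28601/9678 ≈ -2.9553)
Y = -4734 (Y = -⅙*28404 = -4734)
(T + Y) - 12572 = (-28601/9678 - 4734) - 12572 = -45844253/9678 - 12572 = -167516069/9678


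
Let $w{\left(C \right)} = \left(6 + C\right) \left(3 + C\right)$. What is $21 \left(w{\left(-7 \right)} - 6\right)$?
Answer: $-42$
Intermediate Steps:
$w{\left(C \right)} = \left(3 + C\right) \left(6 + C\right)$
$21 \left(w{\left(-7 \right)} - 6\right) = 21 \left(\left(18 + \left(-7\right)^{2} + 9 \left(-7\right)\right) - 6\right) = 21 \left(\left(18 + 49 - 63\right) - 6\right) = 21 \left(4 - 6\right) = 21 \left(-2\right) = -42$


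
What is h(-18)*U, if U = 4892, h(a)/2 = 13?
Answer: 127192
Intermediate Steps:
h(a) = 26 (h(a) = 2*13 = 26)
h(-18)*U = 26*4892 = 127192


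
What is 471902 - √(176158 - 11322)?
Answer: 471496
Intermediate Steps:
471902 - √(176158 - 11322) = 471902 - √164836 = 471902 - 1*406 = 471902 - 406 = 471496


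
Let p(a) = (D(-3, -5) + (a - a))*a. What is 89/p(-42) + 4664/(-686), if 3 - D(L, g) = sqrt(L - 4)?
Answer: -78985/10976 - 89*I*sqrt(7)/672 ≈ -7.1962 - 0.3504*I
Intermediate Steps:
D(L, g) = 3 - sqrt(-4 + L) (D(L, g) = 3 - sqrt(L - 4) = 3 - sqrt(-4 + L))
p(a) = a*(3 - I*sqrt(7)) (p(a) = ((3 - sqrt(-4 - 3)) + (a - a))*a = ((3 - sqrt(-7)) + 0)*a = ((3 - I*sqrt(7)) + 0)*a = (3 - I*sqrt(7))*a = a*(3 - I*sqrt(7)))
89/p(-42) + 4664/(-686) = 89/((-42*(3 - I*sqrt(7)))) + 4664/(-686) = 89/(-126 + 42*I*sqrt(7)) + 4664*(-1/686) = 89/(-126 + 42*I*sqrt(7)) - 2332/343 = -2332/343 + 89/(-126 + 42*I*sqrt(7))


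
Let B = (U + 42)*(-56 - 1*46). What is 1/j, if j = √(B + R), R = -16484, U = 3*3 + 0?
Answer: -I*√21686/21686 ≈ -0.0067906*I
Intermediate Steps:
U = 9 (U = 9 + 0 = 9)
B = -5202 (B = (9 + 42)*(-56 - 1*46) = 51*(-56 - 46) = 51*(-102) = -5202)
j = I*√21686 (j = √(-5202 - 16484) = √(-21686) = I*√21686 ≈ 147.26*I)
1/j = 1/(I*√21686) = -I*√21686/21686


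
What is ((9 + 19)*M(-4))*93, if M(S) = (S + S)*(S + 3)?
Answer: 20832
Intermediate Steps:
M(S) = 2*S*(3 + S) (M(S) = (2*S)*(3 + S) = 2*S*(3 + S))
((9 + 19)*M(-4))*93 = ((9 + 19)*(2*(-4)*(3 - 4)))*93 = (28*(2*(-4)*(-1)))*93 = (28*8)*93 = 224*93 = 20832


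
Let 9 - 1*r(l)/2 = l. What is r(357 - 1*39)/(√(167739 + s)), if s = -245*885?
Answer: 103*I*√606/909 ≈ 2.7894*I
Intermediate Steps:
s = -216825
r(l) = 18 - 2*l
r(357 - 1*39)/(√(167739 + s)) = (18 - 2*(357 - 1*39))/(√(167739 - 216825)) = (18 - 2*(357 - 39))/(√(-49086)) = (18 - 2*318)/((9*I*√606)) = (18 - 636)*(-I*√606/5454) = -(-103)*I*√606/909 = 103*I*√606/909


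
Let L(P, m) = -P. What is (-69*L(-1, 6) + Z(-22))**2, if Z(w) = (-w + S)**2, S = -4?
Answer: 65025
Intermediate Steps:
Z(w) = (-4 - w)**2 (Z(w) = (-w - 4)**2 = (-4 - w)**2)
(-69*L(-1, 6) + Z(-22))**2 = (-(-69)*(-1) + (4 - 22)**2)**2 = (-69*1 + (-18)**2)**2 = (-69 + 324)**2 = 255**2 = 65025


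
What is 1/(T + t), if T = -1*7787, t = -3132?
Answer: -1/10919 ≈ -9.1583e-5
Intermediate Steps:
T = -7787
1/(T + t) = 1/(-7787 - 3132) = 1/(-10919) = -1/10919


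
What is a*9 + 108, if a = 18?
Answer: 270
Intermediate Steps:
a*9 + 108 = 18*9 + 108 = 162 + 108 = 270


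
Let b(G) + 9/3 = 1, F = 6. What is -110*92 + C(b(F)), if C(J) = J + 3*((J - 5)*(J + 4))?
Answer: -10164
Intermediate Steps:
b(G) = -2 (b(G) = -3 + 1 = -2)
C(J) = J + 3*(-5 + J)*(4 + J) (C(J) = J + 3*((-5 + J)*(4 + J)) = J + 3*(-5 + J)*(4 + J))
-110*92 + C(b(F)) = -110*92 + (-60 - 2*(-2) + 3*(-2)**2) = -10120 + (-60 + 4 + 3*4) = -10120 + (-60 + 4 + 12) = -10120 - 44 = -10164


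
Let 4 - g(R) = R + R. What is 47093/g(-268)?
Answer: 47093/540 ≈ 87.209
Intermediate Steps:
g(R) = 4 - 2*R (g(R) = 4 - (R + R) = 4 - 2*R)
47093/g(-268) = 47093/(4 - 2*(-268)) = 47093/(4 + 536) = 47093/540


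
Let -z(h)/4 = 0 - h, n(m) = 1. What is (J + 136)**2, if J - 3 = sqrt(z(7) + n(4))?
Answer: (139 + sqrt(29))**2 ≈ 20847.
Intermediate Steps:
z(h) = 4*h (z(h) = -4*(0 - h) = -(-4)*h = 4*h)
J = 3 + sqrt(29) (J = 3 + sqrt(4*7 + 1) = 3 + sqrt(28 + 1) = 3 + sqrt(29) ≈ 8.3852)
(J + 136)**2 = ((3 + sqrt(29)) + 136)**2 = (139 + sqrt(29))**2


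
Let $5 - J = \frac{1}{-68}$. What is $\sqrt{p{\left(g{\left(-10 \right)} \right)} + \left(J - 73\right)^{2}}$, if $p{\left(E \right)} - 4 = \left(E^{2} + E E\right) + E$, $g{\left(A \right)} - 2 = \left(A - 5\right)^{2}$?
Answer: $\frac{\sqrt{498980465}}{68} \approx 328.5$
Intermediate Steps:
$J = \frac{341}{68}$ ($J = 5 - \frac{1}{-68} = 5 - - \frac{1}{68} = 5 + \frac{1}{68} = \frac{341}{68} \approx 5.0147$)
$g{\left(A \right)} = 2 + \left(-5 + A\right)^{2}$ ($g{\left(A \right)} = 2 + \left(A - 5\right)^{2} = 2 + \left(-5 + A\right)^{2}$)
$p{\left(E \right)} = 4 + E + 2 E^{2}$ ($p{\left(E \right)} = 4 + \left(\left(E^{2} + E E\right) + E\right) = 4 + \left(\left(E^{2} + E^{2}\right) + E\right) = 4 + \left(2 E^{2} + E\right) = 4 + \left(E + 2 E^{2}\right) = 4 + E + 2 E^{2}$)
$\sqrt{p{\left(g{\left(-10 \right)} \right)} + \left(J - 73\right)^{2}} = \sqrt{\left(4 + \left(2 + \left(-5 - 10\right)^{2}\right) + 2 \left(2 + \left(-5 - 10\right)^{2}\right)^{2}\right) + \left(\frac{341}{68} - 73\right)^{2}} = \sqrt{\left(4 + \left(2 + \left(-15\right)^{2}\right) + 2 \left(2 + \left(-15\right)^{2}\right)^{2}\right) + \left(- \frac{4623}{68}\right)^{2}} = \sqrt{\left(4 + \left(2 + 225\right) + 2 \left(2 + 225\right)^{2}\right) + \frac{21372129}{4624}} = \sqrt{\left(4 + 227 + 2 \cdot 227^{2}\right) + \frac{21372129}{4624}} = \sqrt{\left(4 + 227 + 2 \cdot 51529\right) + \frac{21372129}{4624}} = \sqrt{\left(4 + 227 + 103058\right) + \frac{21372129}{4624}} = \sqrt{103289 + \frac{21372129}{4624}} = \sqrt{\frac{498980465}{4624}} = \frac{\sqrt{498980465}}{68}$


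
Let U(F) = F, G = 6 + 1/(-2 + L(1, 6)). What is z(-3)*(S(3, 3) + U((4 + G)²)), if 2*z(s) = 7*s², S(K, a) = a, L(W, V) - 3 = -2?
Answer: 2646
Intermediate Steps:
L(W, V) = 1 (L(W, V) = 3 - 2 = 1)
z(s) = 7*s²/2 (z(s) = (7*s²)/2 = 7*s²/2)
G = 5 (G = 6 + 1/(-2 + 1) = 6 + 1/(-1) = 6 - 1 = 5)
z(-3)*(S(3, 3) + U((4 + G)²)) = ((7/2)*(-3)²)*(3 + (4 + 5)²) = ((7/2)*9)*(3 + 9²) = 63*(3 + 81)/2 = (63/2)*84 = 2646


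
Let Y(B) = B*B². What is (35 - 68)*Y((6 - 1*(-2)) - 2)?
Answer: -7128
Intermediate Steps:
Y(B) = B³
(35 - 68)*Y((6 - 1*(-2)) - 2) = (35 - 68)*((6 - 1*(-2)) - 2)³ = -33*((6 + 2) - 2)³ = -33*(8 - 2)³ = -33*6³ = -33*216 = -7128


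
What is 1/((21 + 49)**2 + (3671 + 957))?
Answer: 1/9528 ≈ 0.00010495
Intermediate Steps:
1/((21 + 49)**2 + (3671 + 957)) = 1/(70**2 + 4628) = 1/(4900 + 4628) = 1/9528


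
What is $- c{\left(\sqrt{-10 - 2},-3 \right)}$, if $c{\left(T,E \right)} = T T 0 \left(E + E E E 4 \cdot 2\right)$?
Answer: $0$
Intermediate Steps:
$c{\left(T,E \right)} = 0$ ($c{\left(T,E \right)} = T^{2} \cdot 0 \left(E + E E^{2} \cdot 4 \cdot 2\right) = 0 \left(E + E 4 E^{2} \cdot 2\right) = 0 \left(E + 4 E^{3} \cdot 2\right) = 0 \left(E + 8 E^{3}\right) = 0$)
$- c{\left(\sqrt{-10 - 2},-3 \right)} = \left(-1\right) 0 = 0$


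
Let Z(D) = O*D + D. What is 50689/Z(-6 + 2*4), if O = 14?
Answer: 50689/30 ≈ 1689.6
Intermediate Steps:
Z(D) = 15*D (Z(D) = 14*D + D = 15*D)
50689/Z(-6 + 2*4) = 50689/((15*(-6 + 2*4))) = 50689/((15*(-6 + 8))) = 50689/((15*2)) = 50689/30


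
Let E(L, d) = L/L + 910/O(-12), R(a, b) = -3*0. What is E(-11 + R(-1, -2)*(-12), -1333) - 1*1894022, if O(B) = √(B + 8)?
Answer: -1894021 - 455*I ≈ -1.894e+6 - 455.0*I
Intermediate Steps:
R(a, b) = 0
O(B) = √(8 + B)
E(L, d) = 1 - 455*I (E(L, d) = L/L + 910/(√(8 - 12)) = 1 + 910/(√(-4)) = 1 + 910/((2*I)) = 1 + 910*(-I/2) = 1 - 455*I)
E(-11 + R(-1, -2)*(-12), -1333) - 1*1894022 = (1 - 455*I) - 1*1894022 = (1 - 455*I) - 1894022 = -1894021 - 455*I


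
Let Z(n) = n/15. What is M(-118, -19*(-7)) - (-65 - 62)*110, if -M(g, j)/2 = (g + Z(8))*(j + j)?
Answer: 1146934/15 ≈ 76462.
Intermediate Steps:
Z(n) = n/15 (Z(n) = n*(1/15) = n/15)
M(g, j) = -4*j*(8/15 + g) (M(g, j) = -2*(g + (1/15)*8)*(j + j) = -2*(g + 8/15)*2*j = -2*(8/15 + g)*2*j = -4*j*(8/15 + g))
M(-118, -19*(-7)) - (-65 - 62)*110 = -4*(-19*(-7))*(8 + 15*(-118))/15 - (-65 - 62)*110 = -4/15*133*(8 - 1770) - (-127)*110 = -4/15*133*(-1762) - 1*(-13970) = 937384/15 + 13970 = 1146934/15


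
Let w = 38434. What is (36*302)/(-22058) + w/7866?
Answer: 190564505/43377057 ≈ 4.3932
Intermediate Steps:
(36*302)/(-22058) + w/7866 = (36*302)/(-22058) + 38434/7866 = 10872*(-1/22058) + 38434*(1/7866) = -5436/11029 + 19217/3933 = 190564505/43377057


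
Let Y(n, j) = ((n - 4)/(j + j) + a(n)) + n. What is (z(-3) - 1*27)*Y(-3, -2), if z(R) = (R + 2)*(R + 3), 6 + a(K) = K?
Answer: 1107/4 ≈ 276.75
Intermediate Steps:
a(K) = -6 + K
z(R) = (2 + R)*(3 + R)
Y(n, j) = -6 + 2*n + (-4 + n)/(2*j) (Y(n, j) = ((n - 4)/(j + j) + (-6 + n)) + n = ((-4 + n)/((2*j)) + (-6 + n)) + n = ((-4 + n)*(1/(2*j)) + (-6 + n)) + n = ((-4 + n)/(2*j) + (-6 + n)) + n = (-6 + n + (-4 + n)/(2*j)) + n = -6 + 2*n + (-4 + n)/(2*j))
(z(-3) - 1*27)*Y(-3, -2) = ((6 + (-3)**2 + 5*(-3)) - 1*27)*((1/2)*(-4 - 3 + 4*(-2)*(-3 - 3))/(-2)) = ((6 + 9 - 15) - 27)*((1/2)*(-1/2)*(-4 - 3 + 4*(-2)*(-6))) = (0 - 27)*((1/2)*(-1/2)*(-4 - 3 + 48)) = -27*(-1)*41/(2*2) = -27*(-41/4) = 1107/4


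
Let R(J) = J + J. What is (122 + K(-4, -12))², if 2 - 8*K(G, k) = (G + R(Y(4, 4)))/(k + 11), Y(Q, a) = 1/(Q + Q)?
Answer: 15186609/1024 ≈ 14831.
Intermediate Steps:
Y(Q, a) = 1/(2*Q)
R(J) = 2*J
K(G, k) = ¼ - (¼ + G)/(8*(11 + k)) (K(G, k) = ¼ - (G + 2*((½)/4))/(8*(k + 11)) = ¼ - (G + 2*((½)*(¼)))/(8*(11 + k)) = ¼ - (G + 2*(⅛))/(8*(11 + k)) = ¼ - (G + ¼)/(8*(11 + k)) = ¼ - (¼ + G)/(8*(11 + k)))
(122 + K(-4, -12))² = (122 + (87 - 4*(-4) + 8*(-12))/(32*(11 - 12)))² = (122 + (1/32)*(87 + 16 - 96)/(-1))² = (122 + (1/32)*(-1)*7)² = (122 - 7/32)² = (3897/32)² = 15186609/1024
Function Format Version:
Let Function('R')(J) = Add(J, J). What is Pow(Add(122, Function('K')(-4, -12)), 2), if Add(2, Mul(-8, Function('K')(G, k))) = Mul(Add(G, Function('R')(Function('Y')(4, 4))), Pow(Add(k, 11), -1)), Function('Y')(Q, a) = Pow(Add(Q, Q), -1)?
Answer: Rational(15186609, 1024) ≈ 14831.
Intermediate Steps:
Function('Y')(Q, a) = Mul(Rational(1, 2), Pow(Q, -1)) (Function('Y')(Q, a) = Pow(Mul(2, Q), -1) = Mul(Rational(1, 2), Pow(Q, -1)))
Function('R')(J) = Mul(2, J)
Function('K')(G, k) = Add(Rational(1, 4), Mul(Rational(-1, 8), Pow(Add(11, k), -1), Add(Rational(1, 4), G))) (Function('K')(G, k) = Add(Rational(1, 4), Mul(Rational(-1, 8), Mul(Add(G, Mul(2, Mul(Rational(1, 2), Pow(4, -1)))), Pow(Add(k, 11), -1)))) = Add(Rational(1, 4), Mul(Rational(-1, 8), Mul(Add(G, Mul(2, Mul(Rational(1, 2), Rational(1, 4)))), Pow(Add(11, k), -1)))) = Add(Rational(1, 4), Mul(Rational(-1, 8), Mul(Add(G, Mul(2, Rational(1, 8))), Pow(Add(11, k), -1)))) = Add(Rational(1, 4), Mul(Rational(-1, 8), Mul(Add(G, Rational(1, 4)), Pow(Add(11, k), -1)))) = Add(Rational(1, 4), Mul(Rational(-1, 8), Mul(Add(Rational(1, 4), G), Pow(Add(11, k), -1)))) = Add(Rational(1, 4), Mul(Rational(-1, 8), Mul(Pow(Add(11, k), -1), Add(Rational(1, 4), G)))) = Add(Rational(1, 4), Mul(Rational(-1, 8), Pow(Add(11, k), -1), Add(Rational(1, 4), G))))
Pow(Add(122, Function('K')(-4, -12)), 2) = Pow(Add(122, Mul(Rational(1, 32), Pow(Add(11, -12), -1), Add(87, Mul(-4, -4), Mul(8, -12)))), 2) = Pow(Add(122, Mul(Rational(1, 32), Pow(-1, -1), Add(87, 16, -96))), 2) = Pow(Add(122, Mul(Rational(1, 32), -1, 7)), 2) = Pow(Add(122, Rational(-7, 32)), 2) = Pow(Rational(3897, 32), 2) = Rational(15186609, 1024)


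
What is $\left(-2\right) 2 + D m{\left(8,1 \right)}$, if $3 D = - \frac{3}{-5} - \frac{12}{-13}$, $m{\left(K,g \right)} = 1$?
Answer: $- \frac{227}{65} \approx -3.4923$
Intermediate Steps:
$D = \frac{33}{65}$ ($D = \frac{- \frac{3}{-5} - \frac{12}{-13}}{3} = \frac{\left(-3\right) \left(- \frac{1}{5}\right) - - \frac{12}{13}}{3} = \frac{\frac{3}{5} + \frac{12}{13}}{3} = \frac{1}{3} \cdot \frac{99}{65} = \frac{33}{65} \approx 0.50769$)
$\left(-2\right) 2 + D m{\left(8,1 \right)} = \left(-2\right) 2 + \frac{33}{65} \cdot 1 = -4 + \frac{33}{65} = - \frac{227}{65}$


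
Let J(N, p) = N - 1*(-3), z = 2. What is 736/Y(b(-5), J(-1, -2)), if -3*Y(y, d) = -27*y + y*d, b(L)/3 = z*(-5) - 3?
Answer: -736/325 ≈ -2.2646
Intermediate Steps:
J(N, p) = 3 + N (J(N, p) = N + 3 = 3 + N)
b(L) = -39 (b(L) = 3*(2*(-5) - 3) = 3*(-10 - 3) = 3*(-13) = -39)
Y(y, d) = 9*y - d*y/3 (Y(y, d) = -(-27*y + y*d)/3 = -(-27*y + d*y)/3 = 9*y - d*y/3)
736/Y(b(-5), J(-1, -2)) = 736/(((1/3)*(-39)*(27 - (3 - 1)))) = 736/(((1/3)*(-39)*(27 - 1*2))) = 736/(((1/3)*(-39)*(27 - 2))) = 736/(((1/3)*(-39)*25)) = 736/(-325) = 736*(-1/325) = -736/325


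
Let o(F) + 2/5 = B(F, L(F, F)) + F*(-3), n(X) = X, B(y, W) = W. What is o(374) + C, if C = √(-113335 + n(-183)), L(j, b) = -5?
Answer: -5637/5 + I*√113518 ≈ -1127.4 + 336.92*I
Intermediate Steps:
o(F) = -27/5 - 3*F (o(F) = -⅖ + (-5 + F*(-3)) = -⅖ + (-5 - 3*F) = -27/5 - 3*F)
C = I*√113518 (C = √(-113335 - 183) = √(-113518) = I*√113518 ≈ 336.92*I)
o(374) + C = (-27/5 - 3*374) + I*√113518 = (-27/5 - 1122) + I*√113518 = -5637/5 + I*√113518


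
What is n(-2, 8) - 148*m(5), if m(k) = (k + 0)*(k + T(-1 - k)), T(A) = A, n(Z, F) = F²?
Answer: 804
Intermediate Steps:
m(k) = -k (m(k) = (k + 0)*(k + (-1 - k)) = k*(-1) = -k)
n(-2, 8) - 148*m(5) = 8² - (-148)*5 = 64 - 148*(-5) = 64 + 740 = 804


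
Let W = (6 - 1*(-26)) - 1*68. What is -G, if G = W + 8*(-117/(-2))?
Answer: -432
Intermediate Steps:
W = -36 (W = (6 + 26) - 68 = 32 - 68 = -36)
G = 432 (G = -36 + 8*(-117/(-2)) = -36 + 8*(-117*(-½)) = -36 + 8*(117/2) = -36 + 468 = 432)
-G = -1*432 = -432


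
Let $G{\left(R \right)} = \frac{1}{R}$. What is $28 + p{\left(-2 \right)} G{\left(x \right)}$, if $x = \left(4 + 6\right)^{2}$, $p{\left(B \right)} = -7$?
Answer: $\frac{2793}{100} \approx 27.93$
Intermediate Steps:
$x = 100$ ($x = 10^{2} = 100$)
$28 + p{\left(-2 \right)} G{\left(x \right)} = 28 - \frac{7}{100} = \frac{2793}{100}$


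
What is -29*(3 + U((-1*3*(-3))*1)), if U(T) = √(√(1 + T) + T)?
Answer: -87 - 29*√(9 + √10) ≈ -188.14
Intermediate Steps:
U(T) = √(T + √(1 + T))
-29*(3 + U((-1*3*(-3))*1)) = -29*(3 + √((-1*3*(-3))*1 + √(1 + (-1*3*(-3))*1))) = -29*(3 + √(-3*(-3)*1 + √(1 - 3*(-3)*1))) = -29*(3 + √(9*1 + √(1 + 9*1))) = -29*(3 + √(9 + √(1 + 9))) = -29*(3 + √(9 + √10)) = -87 - 29*√(9 + √10)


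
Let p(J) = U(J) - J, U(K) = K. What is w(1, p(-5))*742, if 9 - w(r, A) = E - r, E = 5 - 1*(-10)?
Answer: -3710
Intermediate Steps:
E = 15 (E = 5 + 10 = 15)
p(J) = 0 (p(J) = J - J = 0)
w(r, A) = -6 + r (w(r, A) = 9 - (15 - r) = 9 + (-15 + r) = -6 + r)
w(1, p(-5))*742 = (-6 + 1)*742 = -5*742 = -3710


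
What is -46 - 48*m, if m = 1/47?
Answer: -2210/47 ≈ -47.021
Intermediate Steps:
m = 1/47 ≈ 0.021277
-46 - 48*m = -46 - 48*1/47 = -46 - 48/47 = -2210/47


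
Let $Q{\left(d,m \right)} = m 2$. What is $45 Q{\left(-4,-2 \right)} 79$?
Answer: $-14220$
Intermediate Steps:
$Q{\left(d,m \right)} = 2 m$
$45 Q{\left(-4,-2 \right)} 79 = 45 \cdot 2 \left(-2\right) 79 = 45 \left(-4\right) 79 = \left(-180\right) 79 = -14220$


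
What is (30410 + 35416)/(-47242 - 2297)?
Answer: -21942/16513 ≈ -1.3288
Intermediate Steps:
(30410 + 35416)/(-47242 - 2297) = 65826/(-49539) = 65826*(-1/49539) = -21942/16513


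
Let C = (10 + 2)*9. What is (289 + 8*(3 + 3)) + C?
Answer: 445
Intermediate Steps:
C = 108 (C = 12*9 = 108)
(289 + 8*(3 + 3)) + C = (289 + 8*(3 + 3)) + 108 = (289 + 8*6) + 108 = (289 + 48) + 108 = 337 + 108 = 445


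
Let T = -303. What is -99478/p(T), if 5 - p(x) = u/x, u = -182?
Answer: -30141834/1333 ≈ -22612.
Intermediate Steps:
p(x) = 5 + 182/x (p(x) = 5 - (-182)/x = 5 + 182/x)
-99478/p(T) = -99478/(5 + 182/(-303)) = -99478/(5 + 182*(-1/303)) = -99478/(5 - 182/303) = -99478/1333/303 = -99478*303/1333 = -30141834/1333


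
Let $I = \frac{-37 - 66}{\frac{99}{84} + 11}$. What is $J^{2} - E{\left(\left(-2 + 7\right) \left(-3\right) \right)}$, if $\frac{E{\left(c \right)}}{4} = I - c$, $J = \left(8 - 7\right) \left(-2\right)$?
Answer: $- \frac{7560}{341} \approx -22.17$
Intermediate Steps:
$J = -2$ ($J = 1 \left(-2\right) = -2$)
$I = - \frac{2884}{341}$ ($I = - \frac{103}{99 \cdot \frac{1}{84} + 11} = - \frac{103}{\frac{33}{28} + 11} = - \frac{103}{\frac{341}{28}} = \left(-103\right) \frac{28}{341} = - \frac{2884}{341} \approx -8.4575$)
$E{\left(c \right)} = - \frac{11536}{341} - 4 c$ ($E{\left(c \right)} = 4 \left(- \frac{2884}{341} - c\right) = - \frac{11536}{341} - 4 c$)
$J^{2} - E{\left(\left(-2 + 7\right) \left(-3\right) \right)} = \left(-2\right)^{2} - \left(- \frac{11536}{341} - 4 \left(-2 + 7\right) \left(-3\right)\right) = 4 - \left(- \frac{11536}{341} - 4 \cdot 5 \left(-3\right)\right) = 4 - \left(- \frac{11536}{341} - -60\right) = 4 - \left(- \frac{11536}{341} + 60\right) = 4 - \frac{8924}{341} = - \frac{7560}{341}$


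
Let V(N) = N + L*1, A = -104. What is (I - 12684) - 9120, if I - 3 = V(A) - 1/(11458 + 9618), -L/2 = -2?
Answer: -461585477/21076 ≈ -21901.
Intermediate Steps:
L = 4 (L = -2*(-2) = 4)
V(N) = 4 + N (V(N) = N + 4*1 = N + 4 = 4 + N)
I = -2044373/21076 (I = 3 + ((4 - 104) - 1/(11458 + 9618)) = 3 + (-100 - 1/21076) = 3 - 2107601/21076 = -2044373/21076 ≈ -97.000)
(I - 12684) - 9120 = (-2044373/21076 - 12684) - 9120 = -269372357/21076 - 9120 = -461585477/21076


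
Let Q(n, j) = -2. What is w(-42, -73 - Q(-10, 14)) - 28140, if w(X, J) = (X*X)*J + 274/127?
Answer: -19479494/127 ≈ -1.5338e+5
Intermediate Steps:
w(X, J) = 274/127 + J*X² (w(X, J) = X²*J + 274*(1/127) = J*X² + 274/127 = 274/127 + J*X²)
w(-42, -73 - Q(-10, 14)) - 28140 = (274/127 + (-73 - 1*(-2))*(-42)²) - 28140 = (274/127 + (-73 + 2)*1764) - 28140 = (274/127 - 71*1764) - 28140 = (274/127 - 125244) - 28140 = -15905714/127 - 28140 = -19479494/127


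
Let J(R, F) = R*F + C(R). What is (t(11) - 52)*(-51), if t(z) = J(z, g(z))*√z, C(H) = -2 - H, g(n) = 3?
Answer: 2652 - 1020*√11 ≈ -730.96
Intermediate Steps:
J(R, F) = -2 - R + F*R (J(R, F) = R*F + (-2 - R) = F*R + (-2 - R) = -2 - R + F*R)
t(z) = √z*(-2 + 2*z) (t(z) = (-2 - z + 3*z)*√z = (-2 + 2*z)*√z = √z*(-2 + 2*z))
(t(11) - 52)*(-51) = (2*√11*(-1 + 11) - 52)*(-51) = (2*√11*10 - 52)*(-51) = (20*√11 - 52)*(-51) = (-52 + 20*√11)*(-51) = 2652 - 1020*√11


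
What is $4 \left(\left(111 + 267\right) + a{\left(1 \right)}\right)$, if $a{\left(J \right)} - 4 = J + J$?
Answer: $1536$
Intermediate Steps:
$a{\left(J \right)} = 4 + 2 J$ ($a{\left(J \right)} = 4 + \left(J + J\right) = 4 + 2 J$)
$4 \left(\left(111 + 267\right) + a{\left(1 \right)}\right) = 4 \left(\left(111 + 267\right) + \left(4 + 2 \cdot 1\right)\right) = 4 \left(378 + \left(4 + 2\right)\right) = 4 \left(378 + 6\right) = 4 \cdot 384 = 1536$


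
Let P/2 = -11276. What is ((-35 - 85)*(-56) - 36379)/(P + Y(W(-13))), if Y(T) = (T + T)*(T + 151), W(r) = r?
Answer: 29659/26140 ≈ 1.1346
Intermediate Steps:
P = -22552 (P = 2*(-11276) = -22552)
Y(T) = 2*T*(151 + T) (Y(T) = (2*T)*(151 + T) = 2*T*(151 + T))
((-35 - 85)*(-56) - 36379)/(P + Y(W(-13))) = ((-35 - 85)*(-56) - 36379)/(-22552 + 2*(-13)*(151 - 13)) = (-120*(-56) - 36379)/(-22552 + 2*(-13)*138) = (6720 - 36379)/(-22552 - 3588) = -29659/(-26140) = -29659*(-1/26140) = 29659/26140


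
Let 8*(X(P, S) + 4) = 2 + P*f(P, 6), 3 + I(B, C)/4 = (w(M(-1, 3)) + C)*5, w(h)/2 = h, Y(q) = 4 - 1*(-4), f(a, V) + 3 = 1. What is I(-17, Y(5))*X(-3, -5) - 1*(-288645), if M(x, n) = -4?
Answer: 288681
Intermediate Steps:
f(a, V) = -2 (f(a, V) = -3 + 1 = -2)
Y(q) = 8 (Y(q) = 4 + 4 = 8)
w(h) = 2*h
I(B, C) = -172 + 20*C (I(B, C) = -12 + 4*((2*(-4) + C)*5) = -12 + 4*((-8 + C)*5) = -12 + 4*(-40 + 5*C) = -12 + (-160 + 20*C) = -172 + 20*C)
X(P, S) = -15/4 - P/4 (X(P, S) = -4 + (2 + P*(-2))/8 = -4 + (2 - 2*P)/8 = -4 + (¼ - P/4) = -15/4 - P/4)
I(-17, Y(5))*X(-3, -5) - 1*(-288645) = (-172 + 20*8)*(-15/4 - ¼*(-3)) - 1*(-288645) = (-172 + 160)*(-15/4 + ¾) + 288645 = -12*(-3) + 288645 = 36 + 288645 = 288681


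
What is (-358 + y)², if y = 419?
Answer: 3721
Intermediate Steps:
(-358 + y)² = (-358 + 419)² = 61² = 3721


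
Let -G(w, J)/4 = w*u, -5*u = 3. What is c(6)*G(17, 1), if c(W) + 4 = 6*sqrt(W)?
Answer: -816/5 + 1224*sqrt(6)/5 ≈ 436.44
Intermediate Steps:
u = -3/5 (u = -1/5*3 = -3/5 ≈ -0.60000)
c(W) = -4 + 6*sqrt(W)
G(w, J) = 12*w/5 (G(w, J) = -4*w*(-3)/5 = -(-12)*w/5 = 12*w/5)
c(6)*G(17, 1) = (-4 + 6*sqrt(6))*((12/5)*17) = (-4 + 6*sqrt(6))*(204/5) = -816/5 + 1224*sqrt(6)/5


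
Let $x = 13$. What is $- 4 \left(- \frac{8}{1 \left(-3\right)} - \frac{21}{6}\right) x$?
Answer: $\frac{130}{3} \approx 43.333$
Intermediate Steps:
$- 4 \left(- \frac{8}{1 \left(-3\right)} - \frac{21}{6}\right) x = - 4 \left(- \frac{8}{1 \left(-3\right)} - \frac{21}{6}\right) 13 = - 4 \left(- \frac{8}{-3} - \frac{7}{2}\right) 13 = - 4 \left(\left(-8\right) \left(- \frac{1}{3}\right) - \frac{7}{2}\right) 13 = - 4 \left(\frac{8}{3} - \frac{7}{2}\right) 13 = \left(-4\right) \left(- \frac{5}{6}\right) 13 = \frac{10}{3} \cdot 13 = \frac{130}{3}$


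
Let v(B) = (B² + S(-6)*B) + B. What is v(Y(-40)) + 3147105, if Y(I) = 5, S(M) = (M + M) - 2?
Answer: 3147065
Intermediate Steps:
S(M) = -2 + 2*M (S(M) = 2*M - 2 = -2 + 2*M)
v(B) = B² - 13*B (v(B) = (B² + (-2 + 2*(-6))*B) + B = (B² + (-2 - 12)*B) + B = (B² - 14*B) + B = B² - 13*B)
v(Y(-40)) + 3147105 = 5*(-13 + 5) + 3147105 = 5*(-8) + 3147105 = -40 + 3147105 = 3147065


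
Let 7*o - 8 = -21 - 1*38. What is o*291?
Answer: -14841/7 ≈ -2120.1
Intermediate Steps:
o = -51/7 (o = 8/7 + (-21 - 1*38)/7 = 8/7 + (-21 - 38)/7 = 8/7 + (⅐)*(-59) = 8/7 - 59/7 = -51/7 ≈ -7.2857)
o*291 = -51/7*291 = -14841/7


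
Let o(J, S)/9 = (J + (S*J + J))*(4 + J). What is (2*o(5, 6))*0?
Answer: 0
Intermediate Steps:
o(J, S) = 9*(4 + J)*(2*J + J*S) (o(J, S) = 9*((J + (S*J + J))*(4 + J)) = 9*((J + (J*S + J))*(4 + J)) = 9*((J + (J + J*S))*(4 + J)) = 9*((2*J + J*S)*(4 + J)) = 9*((4 + J)*(2*J + J*S)) = 9*(4 + J)*(2*J + J*S))
(2*o(5, 6))*0 = (2*(9*5*(8 + 2*5 + 4*6 + 5*6)))*0 = (2*(9*5*(8 + 10 + 24 + 30)))*0 = (2*(9*5*72))*0 = (2*3240)*0 = 6480*0 = 0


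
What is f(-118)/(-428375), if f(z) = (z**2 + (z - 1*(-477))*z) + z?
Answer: 28556/428375 ≈ 0.066661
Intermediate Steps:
f(z) = z + z**2 + z*(477 + z) (f(z) = (z**2 + (z + 477)*z) + z = (z**2 + (477 + z)*z) + z = (z**2 + z*(477 + z)) + z = z + z**2 + z*(477 + z))
f(-118)/(-428375) = (2*(-118)*(239 - 118))/(-428375) = (2*(-118)*121)*(-1/428375) = -28556*(-1/428375) = 28556/428375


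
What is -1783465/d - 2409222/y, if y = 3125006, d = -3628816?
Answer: -1584642257681/5670035886448 ≈ -0.27948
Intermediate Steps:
-1783465/d - 2409222/y = -1783465/(-3628816) - 2409222/3125006 = -1783465*(-1/3628816) - 2409222*1/3125006 = 1783465/3628816 - 1204611/1562503 = -1584642257681/5670035886448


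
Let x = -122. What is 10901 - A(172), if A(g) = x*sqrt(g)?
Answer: 10901 + 244*sqrt(43) ≈ 12501.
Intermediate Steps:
A(g) = -122*sqrt(g)
10901 - A(172) = 10901 - (-122)*sqrt(172) = 10901 - (-122)*2*sqrt(43) = 10901 - (-244)*sqrt(43) = 10901 + 244*sqrt(43)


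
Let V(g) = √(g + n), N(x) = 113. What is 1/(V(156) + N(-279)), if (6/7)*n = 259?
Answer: 678/73865 - √16494/73865 ≈ 0.0074402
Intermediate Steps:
n = 1813/6 (n = (7/6)*259 = 1813/6 ≈ 302.17)
V(g) = √(1813/6 + g) (V(g) = √(g + 1813/6) = √(1813/6 + g))
1/(V(156) + N(-279)) = 1/(√(10878 + 36*156)/6 + 113) = 1/(√(10878 + 5616)/6 + 113) = 1/(√16494/6 + 113) = 1/(113 + √16494/6)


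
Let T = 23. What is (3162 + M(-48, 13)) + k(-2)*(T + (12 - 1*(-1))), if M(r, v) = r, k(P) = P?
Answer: 3042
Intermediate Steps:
(3162 + M(-48, 13)) + k(-2)*(T + (12 - 1*(-1))) = (3162 - 48) - 2*(23 + (12 - 1*(-1))) = 3114 - 2*(23 + (12 + 1)) = 3114 - 2*(23 + 13) = 3114 - 2*36 = 3114 - 72 = 3042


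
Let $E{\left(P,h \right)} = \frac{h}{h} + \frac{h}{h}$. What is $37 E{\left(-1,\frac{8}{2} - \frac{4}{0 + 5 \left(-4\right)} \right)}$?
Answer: $74$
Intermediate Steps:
$E{\left(P,h \right)} = 2$ ($E{\left(P,h \right)} = 1 + 1 = 2$)
$37 E{\left(-1,\frac{8}{2} - \frac{4}{0 + 5 \left(-4\right)} \right)} = 37 \cdot 2 = 74$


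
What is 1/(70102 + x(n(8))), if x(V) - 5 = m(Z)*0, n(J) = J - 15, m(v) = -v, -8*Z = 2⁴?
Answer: 1/70107 ≈ 1.4264e-5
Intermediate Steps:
Z = -2 (Z = -⅛*2⁴ = -⅛*16 = -2)
n(J) = -15 + J
x(V) = 5 (x(V) = 5 - 1*(-2)*0 = 5 + 2*0 = 5 + 0 = 5)
1/(70102 + x(n(8))) = 1/(70102 + 5) = 1/70107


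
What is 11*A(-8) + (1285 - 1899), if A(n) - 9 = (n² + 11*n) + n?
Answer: -867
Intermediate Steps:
A(n) = 9 + n² + 12*n (A(n) = 9 + ((n² + 11*n) + n) = 9 + (n² + 12*n) = 9 + n² + 12*n)
11*A(-8) + (1285 - 1899) = 11*(9 + (-8)² + 12*(-8)) + (1285 - 1899) = 11*(9 + 64 - 96) - 614 = 11*(-23) - 614 = -253 - 614 = -867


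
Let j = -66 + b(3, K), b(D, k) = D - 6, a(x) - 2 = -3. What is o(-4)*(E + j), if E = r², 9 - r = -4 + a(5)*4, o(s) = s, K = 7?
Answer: -880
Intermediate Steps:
a(x) = -1 (a(x) = 2 - 3 = -1)
b(D, k) = -6 + D
j = -69 (j = -66 + (-6 + 3) = -66 - 3 = -69)
r = 17 (r = 9 - (-4 - 1*4) = 9 - (-4 - 4) = 9 - 1*(-8) = 9 + 8 = 17)
E = 289 (E = 17² = 289)
o(-4)*(E + j) = -4*(289 - 69) = -4*220 = -880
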